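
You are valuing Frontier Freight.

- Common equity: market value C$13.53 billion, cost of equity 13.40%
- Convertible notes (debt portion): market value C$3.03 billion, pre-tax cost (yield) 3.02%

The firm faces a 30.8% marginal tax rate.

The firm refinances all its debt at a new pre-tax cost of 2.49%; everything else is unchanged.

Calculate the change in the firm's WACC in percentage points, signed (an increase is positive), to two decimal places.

-0.07 pp

Current WACC:
Total capital V = 13.53 + 3.03 = 16.56.
Equity: weight = 13.53/16.56 = 0.8170; cost = 13.4%.
Convertible notes (debt portion): weight = 3.03/16.56 = 0.1830; after-tax cost = 3.02% × (1 − 30.8%) = 2.0898%.
WACC = 0.8170 × 13.4000% + 0.1830 × 2.0898% = 11.3306%.
After the change:
Total capital V = 13.53 + 3.03 = 16.56.
Equity: weight = 13.53/16.56 = 0.8170; cost = 13.4%.
Convertible notes (debt portion): weight = 3.03/16.56 = 0.1830; after-tax cost = 2.49% × (1 − 30.8%) = 1.7231%.
WACC = 0.8170 × 13.4000% + 0.1830 × 1.7231% = 11.2635%.
Change in WACC = 11.2635% − 11.3306% = -0.0671 pp.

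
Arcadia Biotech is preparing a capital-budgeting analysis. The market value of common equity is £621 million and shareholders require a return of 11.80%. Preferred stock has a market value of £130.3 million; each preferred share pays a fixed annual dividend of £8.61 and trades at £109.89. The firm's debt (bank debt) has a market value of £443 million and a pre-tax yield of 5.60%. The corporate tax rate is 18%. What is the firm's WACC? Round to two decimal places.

8.69%

Cost of preferred: Rp = 8.61 / 109.89 = 7.8351%.
Total capital V = 621 + 130.3 + 443 = 1194.3.
Equity: weight = 621/1194.3 = 0.5200; cost = 11.8%.
Preferred: weight = 130.3/1194.3 = 0.1091; cost = 7.8351%.
Bank debt: weight = 443/1194.3 = 0.3709; after-tax cost = 5.6% × (1 − 18%) = 4.5920%.
WACC = 0.5200 × 11.8000% + 0.1091 × 7.8351% + 0.3709 × 4.5920% = 8.6938%.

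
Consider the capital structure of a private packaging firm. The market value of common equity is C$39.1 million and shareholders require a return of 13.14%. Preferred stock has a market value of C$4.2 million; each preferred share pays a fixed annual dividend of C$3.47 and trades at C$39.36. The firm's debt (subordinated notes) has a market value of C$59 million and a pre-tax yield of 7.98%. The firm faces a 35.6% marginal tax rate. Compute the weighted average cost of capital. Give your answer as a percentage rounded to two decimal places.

8.35%

Cost of preferred: Rp = 3.47 / 39.36 = 8.8161%.
Total capital V = 39.1 + 4.2 + 59 = 102.3.
Equity: weight = 39.1/102.3 = 0.3822; cost = 13.14%.
Preferred: weight = 4.2/102.3 = 0.0411; cost = 8.8161%.
Subordinated notes: weight = 59/102.3 = 0.5767; after-tax cost = 7.98% × (1 − 35.6%) = 5.1391%.
WACC = 0.3822 × 13.1400% + 0.0411 × 8.8161% + 0.5767 × 5.1391% = 8.3481%.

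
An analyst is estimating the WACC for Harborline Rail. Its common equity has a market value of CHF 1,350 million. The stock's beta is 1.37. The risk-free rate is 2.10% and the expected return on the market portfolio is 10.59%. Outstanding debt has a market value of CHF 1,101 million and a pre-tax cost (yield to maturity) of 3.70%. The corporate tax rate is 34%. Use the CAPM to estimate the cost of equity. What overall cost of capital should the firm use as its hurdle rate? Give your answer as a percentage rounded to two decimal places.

Market risk premium = 10.59% − 2.1% = 8.49%.
Cost of equity via CAPM: Re = 2.1% + 1.37 × 8.49% = 13.7313%.
Total capital V = 1350 + 1101 = 2451.
Equity: weight = 1350/2451 = 0.5508; cost = 13.7313%.
Debt: weight = 1101/2451 = 0.4492; after-tax cost = 3.7% × (1 − 34%) = 2.4420%.
WACC = 0.5508 × 13.7313% + 0.4492 × 2.4420% = 8.6601%.

8.66%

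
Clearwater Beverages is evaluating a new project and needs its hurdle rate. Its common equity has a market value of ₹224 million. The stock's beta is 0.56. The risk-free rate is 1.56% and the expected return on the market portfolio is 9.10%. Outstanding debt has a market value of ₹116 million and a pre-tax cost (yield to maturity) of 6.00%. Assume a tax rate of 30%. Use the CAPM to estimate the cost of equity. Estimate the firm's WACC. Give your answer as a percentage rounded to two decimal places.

Market risk premium = 9.1% − 1.56% = 7.54%.
Cost of equity via CAPM: Re = 1.56% + 0.56 × 7.54% = 5.7824%.
Total capital V = 224 + 116 = 340.
Equity: weight = 224/340 = 0.6588; cost = 5.7824%.
Debt: weight = 116/340 = 0.3412; after-tax cost = 6% × (1 − 30%) = 4.2000%.
WACC = 0.6588 × 5.7824% + 0.3412 × 4.2000% = 5.2425%.

5.24%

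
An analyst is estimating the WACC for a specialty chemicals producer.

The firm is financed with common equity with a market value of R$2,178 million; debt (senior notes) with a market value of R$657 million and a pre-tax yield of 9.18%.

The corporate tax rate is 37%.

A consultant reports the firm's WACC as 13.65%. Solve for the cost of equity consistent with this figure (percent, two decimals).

16.02%

Total capital V = 2178 + 657 = 2835.
Equity weight = 2178/2835 = 0.7683.
Senior notes weight = 657/2835 = 0.2317.
Debt contribution = 0.2317 × 9.18% × (1 − 37%) = 1.3403%.
Required equity contribution = 13.65% − 1.3403% = 12.3097%.
Re = 12.3097% / 0.7683 = 16.0230%.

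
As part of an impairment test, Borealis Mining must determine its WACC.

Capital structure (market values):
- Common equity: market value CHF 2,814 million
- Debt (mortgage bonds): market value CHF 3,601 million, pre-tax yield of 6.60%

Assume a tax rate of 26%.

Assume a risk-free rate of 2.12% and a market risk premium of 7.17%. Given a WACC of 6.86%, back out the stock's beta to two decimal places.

1.01

Total capital V = 2814 + 3601 = 6415.
Equity weight = 2814/6415 = 0.4387.
Mortgage bonds weight = 3601/6415 = 0.5613.
Debt contribution = 0.5613 × 6.6% × (1 − 26%) = 2.7416%.
Required equity contribution = 6.86% − 2.7416% = 4.1184%  ⇒  Re = 9.3886%.
CAPM: 9.3886% = 2.12% + β × 7.17%  ⇒  β = 1.0138.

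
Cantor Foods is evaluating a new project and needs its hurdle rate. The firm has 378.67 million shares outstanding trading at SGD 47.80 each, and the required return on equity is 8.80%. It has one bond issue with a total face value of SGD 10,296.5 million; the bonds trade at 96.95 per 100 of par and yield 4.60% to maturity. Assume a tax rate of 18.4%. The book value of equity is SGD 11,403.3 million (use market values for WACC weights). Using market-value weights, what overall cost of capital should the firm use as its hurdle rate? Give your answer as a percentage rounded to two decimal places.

Market value of equity E = 47.8 × 378.67m = 18100.426m. Market value of debt D = 10296.5m × 96.95/100 = 9982.45675m.
Total capital V = 18100.426 + 9982.45675 = 28082.88275.
Equity: weight = 18100.426/28082.88275 = 0.6445; cost = 8.8%.
Bonds outstanding: weight = 9982.45675/28082.88275 = 0.3555; after-tax cost = 4.6% × (1 − 18.4%) = 3.7536%.
WACC = 0.6445 × 8.8000% + 0.3555 × 3.7536% = 7.0062%.

7.01%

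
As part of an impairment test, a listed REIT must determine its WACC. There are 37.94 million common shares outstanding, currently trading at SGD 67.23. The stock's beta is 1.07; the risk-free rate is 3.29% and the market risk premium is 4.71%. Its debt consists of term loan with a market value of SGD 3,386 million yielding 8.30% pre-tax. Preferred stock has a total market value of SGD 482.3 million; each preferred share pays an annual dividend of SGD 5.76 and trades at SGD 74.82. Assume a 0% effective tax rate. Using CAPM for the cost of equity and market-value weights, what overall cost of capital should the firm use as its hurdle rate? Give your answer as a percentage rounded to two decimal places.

Cost of equity via CAPM: Re = 3.29% + 1.07 × 4.71% = 8.3297%.
Cost of preferred: Rp = 5.76 / 74.82 = 7.6985%.
Market value of equity E = 67.23 × 37.94m = 2550.7062m.
Total capital V = 2550.7062 + 482.3 + 3386 = 6419.0062.
Equity: weight = 2550.7062/6419.0062 = 0.3974; cost = 8.3297%.
Preferred: weight = 482.3/6419.0062 = 0.0751; cost = 7.6985%.
Term loan: weight = 3386/6419.0062 = 0.5275; after-tax cost = 8.3% × (1 − 0%) = 8.3000%.
WACC = 0.3974 × 8.3297% + 0.0751 × 7.6985% + 0.5275 × 8.3000% = 8.2666%.

8.27%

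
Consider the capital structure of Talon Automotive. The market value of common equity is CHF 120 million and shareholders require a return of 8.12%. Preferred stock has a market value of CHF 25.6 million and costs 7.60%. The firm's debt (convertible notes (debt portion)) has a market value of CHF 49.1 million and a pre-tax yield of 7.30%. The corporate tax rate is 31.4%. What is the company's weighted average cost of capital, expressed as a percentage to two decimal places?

Total capital V = 120 + 25.6 + 49.1 = 194.7.
Equity: weight = 120/194.7 = 0.6163; cost = 8.12%.
Preferred: weight = 25.6/194.7 = 0.1315; cost = 7.6%.
Convertible notes (debt portion): weight = 49.1/194.7 = 0.2522; after-tax cost = 7.3% × (1 − 31.4%) = 5.0078%.
WACC = 0.6163 × 8.1200% + 0.1315 × 7.6000% + 0.2522 × 5.0078% = 7.2668%.

7.27%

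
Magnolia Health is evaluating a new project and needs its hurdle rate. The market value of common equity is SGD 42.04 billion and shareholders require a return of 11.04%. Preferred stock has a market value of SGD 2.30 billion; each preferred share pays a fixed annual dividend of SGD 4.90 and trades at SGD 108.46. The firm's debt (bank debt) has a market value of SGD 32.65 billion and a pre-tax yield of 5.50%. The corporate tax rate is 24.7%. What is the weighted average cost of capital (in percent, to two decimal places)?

Cost of preferred: Rp = 4.9 / 108.46 = 4.5178%.
Total capital V = 42.04 + 2.3 + 32.65 = 76.99.
Equity: weight = 42.04/76.99 = 0.5460; cost = 11.04%.
Preferred: weight = 2.3/76.99 = 0.0299; cost = 4.5178%.
Bank debt: weight = 32.65/76.99 = 0.4241; after-tax cost = 5.5% × (1 − 24.7%) = 4.1415%.
WACC = 0.5460 × 11.0400% + 0.0299 × 4.5178% + 0.4241 × 4.1415% = 7.9196%.

7.92%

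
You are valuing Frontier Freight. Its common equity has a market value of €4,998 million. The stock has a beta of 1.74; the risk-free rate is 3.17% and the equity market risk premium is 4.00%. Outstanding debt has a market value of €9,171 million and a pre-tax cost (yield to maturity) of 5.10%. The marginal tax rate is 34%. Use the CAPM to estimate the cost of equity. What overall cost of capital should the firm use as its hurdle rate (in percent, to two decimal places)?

5.75%

Cost of equity via CAPM: Re = 3.17% + 1.74 × 4.0% = 10.1300%.
Total capital V = 4998 + 9171 = 14169.
Equity: weight = 4998/14169 = 0.3527; cost = 10.13%.
Debt: weight = 9171/14169 = 0.6473; after-tax cost = 5.1% × (1 − 34%) = 3.3660%.
WACC = 0.3527 × 10.1300% + 0.6473 × 3.3660% = 5.7519%.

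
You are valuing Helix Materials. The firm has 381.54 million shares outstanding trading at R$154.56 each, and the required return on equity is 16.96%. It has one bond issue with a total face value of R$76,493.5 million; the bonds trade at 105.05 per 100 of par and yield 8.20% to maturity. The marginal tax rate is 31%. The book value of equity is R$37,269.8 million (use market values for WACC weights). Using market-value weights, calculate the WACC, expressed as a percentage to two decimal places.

Market value of equity E = 154.56 × 381.54m = 58970.8224m. Market value of debt D = 76493.5m × 105.05/100 = 80356.42175m.
Total capital V = 58970.8224 + 80356.42175 = 139327.24415.
Equity: weight = 58970.8224/139327.24415 = 0.4233; cost = 16.96%.
Bonds outstanding: weight = 80356.42175/139327.24415 = 0.5767; after-tax cost = 8.2% × (1 − 31%) = 5.6580%.
WACC = 0.4233 × 16.9600% + 0.5767 × 5.6580% = 10.4416%.

10.44%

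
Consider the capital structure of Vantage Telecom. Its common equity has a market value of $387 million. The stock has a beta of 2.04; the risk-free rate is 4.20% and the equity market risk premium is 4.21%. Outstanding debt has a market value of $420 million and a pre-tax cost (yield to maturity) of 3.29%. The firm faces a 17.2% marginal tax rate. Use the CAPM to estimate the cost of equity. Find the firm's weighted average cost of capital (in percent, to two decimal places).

Cost of equity via CAPM: Re = 4.2% + 2.04 × 4.21% = 12.7884%.
Total capital V = 387 + 420 = 807.
Equity: weight = 387/807 = 0.4796; cost = 12.7884%.
Debt: weight = 420/807 = 0.5204; after-tax cost = 3.29% × (1 − 17.2%) = 2.7241%.
WACC = 0.4796 × 12.7884% + 0.5204 × 2.7241% = 7.5505%.

7.55%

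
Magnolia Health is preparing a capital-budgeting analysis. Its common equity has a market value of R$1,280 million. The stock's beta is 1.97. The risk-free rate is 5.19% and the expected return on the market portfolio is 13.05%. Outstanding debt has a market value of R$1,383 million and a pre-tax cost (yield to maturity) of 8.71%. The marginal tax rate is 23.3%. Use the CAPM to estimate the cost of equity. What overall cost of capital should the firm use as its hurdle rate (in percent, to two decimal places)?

Market risk premium = 13.05% − 5.19% = 7.86%.
Cost of equity via CAPM: Re = 5.19% + 1.97 × 7.86% = 20.6742%.
Total capital V = 1280 + 1383 = 2663.
Equity: weight = 1280/2663 = 0.4807; cost = 20.6742%.
Debt: weight = 1383/2663 = 0.5193; after-tax cost = 8.71% × (1 − 23.3%) = 6.6806%.
WACC = 0.4807 × 20.6742% + 0.5193 × 6.6806% = 13.4068%.

13.41%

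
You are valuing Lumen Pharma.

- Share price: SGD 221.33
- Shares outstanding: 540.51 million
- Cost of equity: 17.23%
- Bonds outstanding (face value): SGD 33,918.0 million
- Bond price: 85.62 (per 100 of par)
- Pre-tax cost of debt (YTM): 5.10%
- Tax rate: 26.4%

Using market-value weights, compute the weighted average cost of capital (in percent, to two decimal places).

14.60%

Market value of equity E = 221.33 × 540.51m = 119631.0783m. Market value of debt D = 33918m × 85.62/100 = 29040.5916m.
Total capital V = 119631.0783 + 29040.5916 = 148671.6699.
Equity: weight = 119631.0783/148671.6699 = 0.8047; cost = 17.23%.
Bonds outstanding: weight = 29040.5916/148671.6699 = 0.1953; after-tax cost = 5.1% × (1 − 26.4%) = 3.7536%.
WACC = 0.8047 × 17.2300% + 0.1953 × 3.7536% = 14.5976%.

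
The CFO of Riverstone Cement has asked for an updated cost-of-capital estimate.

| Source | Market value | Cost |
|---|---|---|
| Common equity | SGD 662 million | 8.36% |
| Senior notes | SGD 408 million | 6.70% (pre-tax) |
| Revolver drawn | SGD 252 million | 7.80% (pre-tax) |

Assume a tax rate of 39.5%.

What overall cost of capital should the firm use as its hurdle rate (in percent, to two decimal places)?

Total capital V = 662 + 408 + 252 = 1322.
Equity: weight = 662/1322 = 0.5008; cost = 8.36%.
Senior notes: weight = 408/1322 = 0.3086; after-tax cost = 6.7% × (1 − 39.5%) = 4.0535%.
Revolver drawn: weight = 252/1322 = 0.1906; after-tax cost = 7.8% × (1 − 39.5%) = 4.7190%.
WACC = 0.5008 × 8.3600% + 0.3086 × 4.0535% + 0.1906 × 4.7190% = 6.3369%.

6.34%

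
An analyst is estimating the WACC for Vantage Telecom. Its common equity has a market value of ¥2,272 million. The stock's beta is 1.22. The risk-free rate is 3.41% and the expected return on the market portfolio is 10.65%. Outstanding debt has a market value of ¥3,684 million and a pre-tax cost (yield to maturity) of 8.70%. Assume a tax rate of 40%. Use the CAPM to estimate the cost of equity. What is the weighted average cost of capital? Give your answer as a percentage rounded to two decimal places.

Market risk premium = 10.65% − 3.41% = 7.24%.
Cost of equity via CAPM: Re = 3.41% + 1.22 × 7.24% = 12.2428%.
Total capital V = 2272 + 3684 = 5956.
Equity: weight = 2272/5956 = 0.3815; cost = 12.2428%.
Debt: weight = 3684/5956 = 0.6185; after-tax cost = 8.7% × (1 − 40%) = 5.2200%.
WACC = 0.3815 × 12.2428% + 0.6185 × 5.2200% = 7.8989%.

7.90%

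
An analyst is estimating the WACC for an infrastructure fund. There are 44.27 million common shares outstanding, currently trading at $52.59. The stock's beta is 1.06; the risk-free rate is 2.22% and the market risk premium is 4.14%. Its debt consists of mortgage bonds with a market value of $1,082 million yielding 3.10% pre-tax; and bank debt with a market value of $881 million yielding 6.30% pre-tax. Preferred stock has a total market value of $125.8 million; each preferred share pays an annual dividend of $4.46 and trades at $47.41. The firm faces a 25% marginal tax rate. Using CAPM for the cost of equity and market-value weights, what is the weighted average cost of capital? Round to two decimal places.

5.26%

Cost of equity via CAPM: Re = 2.22% + 1.06 × 4.14% = 6.6084%.
Cost of preferred: Rp = 4.46 / 47.41 = 9.4073%.
Market value of equity E = 52.59 × 44.27m = 2328.1593m.
Total capital V = 2328.1593 + 125.8 + 1082 + 881 = 4416.9593.
Equity: weight = 2328.1593/4416.9593 = 0.5271; cost = 6.6084%.
Preferred: weight = 125.8/4416.9593 = 0.0285; cost = 9.4073%.
Mortgage bonds: weight = 1082/4416.9593 = 0.2450; after-tax cost = 3.1% × (1 − 25%) = 2.3250%.
Bank debt: weight = 881/4416.9593 = 0.1995; after-tax cost = 6.3% × (1 − 25%) = 4.7250%.
WACC = 0.5271 × 6.6084% + 0.0285 × 9.4073% + 0.2450 × 2.3250% + 0.1995 × 4.7250% = 5.2632%.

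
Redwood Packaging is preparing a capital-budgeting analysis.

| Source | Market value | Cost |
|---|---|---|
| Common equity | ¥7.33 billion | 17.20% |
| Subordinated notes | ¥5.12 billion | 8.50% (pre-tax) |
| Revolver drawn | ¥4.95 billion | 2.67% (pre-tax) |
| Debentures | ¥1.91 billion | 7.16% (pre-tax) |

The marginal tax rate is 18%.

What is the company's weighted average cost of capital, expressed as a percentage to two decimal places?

9.52%

Total capital V = 7.33 + 5.12 + 4.95 + 1.91 = 19.31.
Equity: weight = 7.33/19.31 = 0.3796; cost = 17.2%.
Subordinated notes: weight = 5.12/19.31 = 0.2651; after-tax cost = 8.5% × (1 − 18%) = 6.9700%.
Revolver drawn: weight = 4.95/19.31 = 0.2563; after-tax cost = 2.67% × (1 − 18%) = 2.1894%.
Debentures: weight = 1.91/19.31 = 0.0989; after-tax cost = 7.16% × (1 − 18%) = 5.8712%.
WACC = 0.3796 × 17.2000% + 0.2651 × 6.9700% + 0.2563 × 2.1894% + 0.0989 × 5.8712% = 9.5191%.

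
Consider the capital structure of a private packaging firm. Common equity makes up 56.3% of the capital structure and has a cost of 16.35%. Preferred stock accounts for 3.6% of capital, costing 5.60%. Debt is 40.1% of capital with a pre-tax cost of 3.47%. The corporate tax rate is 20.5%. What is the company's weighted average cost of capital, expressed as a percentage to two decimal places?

After-tax cost of debt = 3.47% × (1 − 20.5%) = 2.7587%.
WACC = 0.563 × 16.3500% + 0.036 × 5.6000% + 0.401 × 2.7587% = 10.5129%.

10.51%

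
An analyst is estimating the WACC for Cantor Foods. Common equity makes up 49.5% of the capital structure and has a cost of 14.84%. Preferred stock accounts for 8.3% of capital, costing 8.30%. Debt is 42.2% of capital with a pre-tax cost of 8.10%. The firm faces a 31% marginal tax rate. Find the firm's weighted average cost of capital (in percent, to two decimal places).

10.39%

After-tax cost of debt = 8.1% × (1 − 31%) = 5.5890%.
WACC = 0.495 × 14.8400% + 0.083 × 8.3000% + 0.422 × 5.5890% = 10.3933%.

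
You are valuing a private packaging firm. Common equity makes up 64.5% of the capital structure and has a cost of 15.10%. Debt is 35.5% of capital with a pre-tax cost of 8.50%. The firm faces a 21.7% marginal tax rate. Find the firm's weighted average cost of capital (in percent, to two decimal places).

After-tax cost of debt = 8.5% × (1 − 21.7%) = 6.6555%.
WACC = 0.645 × 15.1000% + 0.355 × 6.6555% = 12.1022%.

12.10%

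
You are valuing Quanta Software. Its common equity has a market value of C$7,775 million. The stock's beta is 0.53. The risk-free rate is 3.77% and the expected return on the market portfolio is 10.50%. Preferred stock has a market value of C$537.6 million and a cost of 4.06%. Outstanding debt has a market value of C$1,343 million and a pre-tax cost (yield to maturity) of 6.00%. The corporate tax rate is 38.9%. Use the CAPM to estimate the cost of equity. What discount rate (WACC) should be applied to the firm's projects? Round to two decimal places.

6.64%

Market risk premium = 10.5% − 3.77% = 6.73%.
Cost of equity via CAPM: Re = 3.77% + 0.53 × 6.73% = 7.3369%.
Total capital V = 7775 + 537.6 + 1343 = 9655.6.
Equity: weight = 7775/9655.6 = 0.8052; cost = 7.3369%.
Preferred: weight = 537.6/9655.6 = 0.0557; cost = 4.06%.
Debt: weight = 1343/9655.6 = 0.1391; after-tax cost = 6% × (1 − 38.9%) = 3.6660%.
WACC = 0.8052 × 7.3369% + 0.0557 × 4.0600% + 0.1391 × 3.6660% = 6.6439%.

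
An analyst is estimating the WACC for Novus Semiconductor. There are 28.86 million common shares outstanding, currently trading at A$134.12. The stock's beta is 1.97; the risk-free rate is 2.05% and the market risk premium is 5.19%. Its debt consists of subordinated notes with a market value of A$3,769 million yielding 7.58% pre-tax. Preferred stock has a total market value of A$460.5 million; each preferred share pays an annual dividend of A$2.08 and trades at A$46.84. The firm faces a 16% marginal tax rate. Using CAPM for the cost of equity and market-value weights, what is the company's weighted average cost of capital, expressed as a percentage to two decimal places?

9.08%

Cost of equity via CAPM: Re = 2.05% + 1.97 × 5.19% = 12.2743%.
Cost of preferred: Rp = 2.08 / 46.84 = 4.4406%.
Market value of equity E = 134.12 × 28.86m = 3870.7032m.
Total capital V = 3870.7032 + 460.5 + 3769 = 8100.2032.
Equity: weight = 3870.7032/8100.2032 = 0.4779; cost = 12.2743%.
Preferred: weight = 460.5/8100.2032 = 0.0569; cost = 4.4406%.
Subordinated notes: weight = 3769/8100.2032 = 0.4653; after-tax cost = 7.58% × (1 − 16%) = 6.3672%.
WACC = 0.4779 × 12.2743% + 0.0569 × 4.4406% + 0.4653 × 6.3672% = 9.0804%.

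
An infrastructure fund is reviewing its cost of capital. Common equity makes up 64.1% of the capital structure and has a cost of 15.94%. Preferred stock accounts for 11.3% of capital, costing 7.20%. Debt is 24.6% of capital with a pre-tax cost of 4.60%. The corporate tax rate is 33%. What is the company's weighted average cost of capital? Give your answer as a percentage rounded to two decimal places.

After-tax cost of debt = 4.6% × (1 − 33%) = 3.0820%.
WACC = 0.641 × 15.9400% + 0.113 × 7.2000% + 0.246 × 3.0820% = 11.7893%.

11.79%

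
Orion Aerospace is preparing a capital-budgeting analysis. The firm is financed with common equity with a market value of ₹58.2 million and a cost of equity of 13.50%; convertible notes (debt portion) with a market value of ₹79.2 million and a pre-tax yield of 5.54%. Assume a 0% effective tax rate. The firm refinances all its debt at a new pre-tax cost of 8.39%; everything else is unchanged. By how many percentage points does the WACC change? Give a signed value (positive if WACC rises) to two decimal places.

+1.64 pp

Current WACC:
Total capital V = 58.2 + 79.2 = 137.4.
Equity: weight = 58.2/137.4 = 0.4236; cost = 13.5%.
Convertible notes (debt portion): weight = 79.2/137.4 = 0.5764; after-tax cost = 5.54% × (1 − 0%) = 5.5400%.
WACC = 0.4236 × 13.5000% + 0.5764 × 5.5400% = 8.9117%.
After the change:
Total capital V = 58.2 + 79.2 = 137.4.
Equity: weight = 58.2/137.4 = 0.4236; cost = 13.5%.
Convertible notes (debt portion): weight = 79.2/137.4 = 0.5764; after-tax cost = 8.39% × (1 − 0%) = 8.3900%.
WACC = 0.4236 × 13.5000% + 0.5764 × 8.3900% = 10.5545%.
Change in WACC = 10.5545% − 8.9117% = 1.6428 pp.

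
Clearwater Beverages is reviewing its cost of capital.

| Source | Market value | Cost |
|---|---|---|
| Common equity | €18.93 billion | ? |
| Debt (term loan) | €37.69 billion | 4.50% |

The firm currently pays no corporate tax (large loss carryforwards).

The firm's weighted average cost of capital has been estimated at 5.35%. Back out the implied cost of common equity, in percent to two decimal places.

Total capital V = 18.93 + 37.69 = 56.62.
Equity weight = 18.93/56.62 = 0.3343.
Term loan weight = 37.69/56.62 = 0.6657.
Debt contribution = 0.6657 × 4.5% × (1 − 0%) = 2.9955%.
Required equity contribution = 5.35% − 2.9955% = 2.3545%.
Re = 2.3545% / 0.3343 = 7.0424%.

7.04%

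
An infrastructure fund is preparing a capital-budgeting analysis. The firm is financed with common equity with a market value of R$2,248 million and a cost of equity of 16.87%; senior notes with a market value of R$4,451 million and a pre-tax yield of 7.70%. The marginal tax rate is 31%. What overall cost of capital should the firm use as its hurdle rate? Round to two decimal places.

Total capital V = 2248 + 4451 = 6699.
Equity: weight = 2248/6699 = 0.3356; cost = 16.87%.
Senior notes: weight = 4451/6699 = 0.6644; after-tax cost = 7.7% × (1 − 31%) = 5.3130%.
WACC = 0.3356 × 16.8700% + 0.6644 × 5.3130% = 9.1912%.

9.19%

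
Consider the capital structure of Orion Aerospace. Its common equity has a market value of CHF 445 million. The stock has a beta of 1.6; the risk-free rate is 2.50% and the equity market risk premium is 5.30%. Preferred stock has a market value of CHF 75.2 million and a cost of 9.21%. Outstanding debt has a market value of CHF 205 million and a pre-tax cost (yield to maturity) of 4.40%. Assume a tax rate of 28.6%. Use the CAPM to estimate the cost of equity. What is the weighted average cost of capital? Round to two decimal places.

Cost of equity via CAPM: Re = 2.5% + 1.6 × 5.3% = 10.9800%.
Total capital V = 445 + 75.2 + 205 = 725.2.
Equity: weight = 445/725.2 = 0.6136; cost = 10.98%.
Preferred: weight = 75.2/725.2 = 0.1037; cost = 9.21%.
Debt: weight = 205/725.2 = 0.2827; after-tax cost = 4.4% × (1 − 28.6%) = 3.1416%.
WACC = 0.6136 × 10.9800% + 0.1037 × 9.2100% + 0.2827 × 3.1416% = 8.5807%.

8.58%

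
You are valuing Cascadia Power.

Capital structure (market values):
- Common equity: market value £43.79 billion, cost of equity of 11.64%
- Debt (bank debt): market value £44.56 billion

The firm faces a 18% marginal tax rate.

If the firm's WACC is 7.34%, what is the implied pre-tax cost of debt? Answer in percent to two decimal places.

3.80%

Total capital V = 43.79 + 44.56 = 88.35.
Equity weight = 43.79/88.35 = 0.4956.
Bank debt weight = 44.56/88.35 = 0.5044.
Equity contribution = 0.4956 × 11.64% = 5.7693%.
Remaining for debt = 7.34% − 5.7693% = 1.5707%.
Rd × (1 − 18%) × 0.5044 = 1.5707%  ⇒  Rd = 3.7979%.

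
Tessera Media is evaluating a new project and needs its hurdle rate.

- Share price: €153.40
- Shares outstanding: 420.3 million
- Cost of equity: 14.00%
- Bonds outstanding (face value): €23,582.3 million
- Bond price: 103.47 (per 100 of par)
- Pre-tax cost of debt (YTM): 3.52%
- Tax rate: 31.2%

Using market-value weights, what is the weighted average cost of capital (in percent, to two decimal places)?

10.82%

Market value of equity E = 153.4 × 420.3m = 64474.02m. Market value of debt D = 23582.3m × 103.47/100 = 24400.60581m.
Total capital V = 64474.02 + 24400.60581 = 88874.62581.
Equity: weight = 64474.02/88874.62581 = 0.7254; cost = 14%.
Bonds outstanding: weight = 24400.60581/88874.62581 = 0.2746; after-tax cost = 3.52% × (1 − 31.2%) = 2.4218%.
WACC = 0.7254 × 14.0000% + 0.2746 × 2.4218% = 10.8212%.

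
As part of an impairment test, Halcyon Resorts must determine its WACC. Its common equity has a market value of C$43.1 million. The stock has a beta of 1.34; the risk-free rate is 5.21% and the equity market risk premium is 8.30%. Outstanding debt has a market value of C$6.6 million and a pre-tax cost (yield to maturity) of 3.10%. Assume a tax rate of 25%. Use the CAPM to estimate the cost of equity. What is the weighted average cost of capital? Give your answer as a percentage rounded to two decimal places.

14.47%

Cost of equity via CAPM: Re = 5.21% + 1.34 × 8.3% = 16.3320%.
Total capital V = 43.1 + 6.6 = 49.7.
Equity: weight = 43.1/49.7 = 0.8672; cost = 16.332%.
Debt: weight = 6.6/49.7 = 0.1328; after-tax cost = 3.1% × (1 − 25%) = 2.3250%.
WACC = 0.8672 × 16.3320% + 0.1328 × 2.3250% = 14.4719%.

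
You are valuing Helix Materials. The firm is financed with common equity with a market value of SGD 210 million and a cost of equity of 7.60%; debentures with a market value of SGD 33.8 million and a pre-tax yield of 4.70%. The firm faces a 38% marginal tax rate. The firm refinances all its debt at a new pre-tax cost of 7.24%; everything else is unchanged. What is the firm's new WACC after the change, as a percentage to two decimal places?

After the change:
Total capital V = 210 + 33.8 = 243.8.
Equity: weight = 210/243.8 = 0.8614; cost = 7.6%.
Debentures: weight = 33.8/243.8 = 0.1386; after-tax cost = 7.24% × (1 − 38%) = 4.4888%.
WACC = 0.8614 × 7.6000% + 0.1386 × 4.4888% = 7.1687%.

7.17%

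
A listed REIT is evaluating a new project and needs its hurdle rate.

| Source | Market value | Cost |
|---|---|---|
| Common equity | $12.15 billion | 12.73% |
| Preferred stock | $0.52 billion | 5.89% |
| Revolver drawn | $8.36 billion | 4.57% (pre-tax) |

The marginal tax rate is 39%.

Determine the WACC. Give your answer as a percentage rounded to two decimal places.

8.61%

Total capital V = 12.15 + 0.52 + 8.36 = 21.03.
Equity: weight = 12.15/21.03 = 0.5777; cost = 12.73%.
Preferred: weight = 0.52/21.03 = 0.0247; cost = 5.89%.
Revolver drawn: weight = 8.36/21.03 = 0.3975; after-tax cost = 4.57% × (1 − 39%) = 2.7877%.
WACC = 0.5777 × 12.7300% + 0.0247 × 5.8900% + 0.3975 × 2.7877% = 8.6085%.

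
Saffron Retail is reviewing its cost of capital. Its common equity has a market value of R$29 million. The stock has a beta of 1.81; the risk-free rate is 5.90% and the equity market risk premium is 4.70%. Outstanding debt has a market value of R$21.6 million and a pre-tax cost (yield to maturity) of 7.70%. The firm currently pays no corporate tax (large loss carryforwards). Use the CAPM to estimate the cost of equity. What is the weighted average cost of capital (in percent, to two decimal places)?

Cost of equity via CAPM: Re = 5.9% + 1.81 × 4.7% = 14.4070%.
Total capital V = 29 + 21.6 = 50.6.
Equity: weight = 29/50.6 = 0.5731; cost = 14.407%.
Debt: weight = 21.6/50.6 = 0.4269; after-tax cost = 7.7% × (1 − 0%) = 7.7000%.
WACC = 0.5731 × 14.4070% + 0.4269 × 7.7000% = 11.5439%.

11.54%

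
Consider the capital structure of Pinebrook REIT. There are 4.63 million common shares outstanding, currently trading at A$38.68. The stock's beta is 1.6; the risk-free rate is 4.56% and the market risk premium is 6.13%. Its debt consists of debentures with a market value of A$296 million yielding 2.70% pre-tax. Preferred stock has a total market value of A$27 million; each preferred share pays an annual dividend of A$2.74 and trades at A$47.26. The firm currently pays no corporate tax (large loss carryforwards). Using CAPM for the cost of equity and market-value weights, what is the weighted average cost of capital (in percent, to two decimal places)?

7.03%

Cost of equity via CAPM: Re = 4.56% + 1.6 × 6.13% = 14.3680%.
Cost of preferred: Rp = 2.74 / 47.26 = 5.7977%.
Market value of equity E = 38.68 × 4.63m = 179.0884m.
Total capital V = 179.0884 + 27 + 296 = 502.0884.
Equity: weight = 179.0884/502.0884 = 0.3567; cost = 14.368%.
Preferred: weight = 27/502.0884 = 0.0538; cost = 5.7977%.
Debentures: weight = 296/502.0884 = 0.5895; after-tax cost = 2.7% × (1 − 0%) = 2.7000%.
WACC = 0.3567 × 14.3680% + 0.0538 × 5.7977% + 0.5895 × 2.7000% = 7.0284%.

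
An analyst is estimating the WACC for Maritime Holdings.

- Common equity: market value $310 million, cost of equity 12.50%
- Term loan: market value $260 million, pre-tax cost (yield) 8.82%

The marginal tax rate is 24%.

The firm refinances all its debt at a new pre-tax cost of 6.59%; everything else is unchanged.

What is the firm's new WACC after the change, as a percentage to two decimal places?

After the change:
Total capital V = 310 + 260 = 570.
Equity: weight = 310/570 = 0.5439; cost = 12.5%.
Term loan: weight = 260/570 = 0.4561; after-tax cost = 6.59% × (1 − 24%) = 5.0084%.
WACC = 0.5439 × 12.5000% + 0.4561 × 5.0084% = 9.0828%.

9.08%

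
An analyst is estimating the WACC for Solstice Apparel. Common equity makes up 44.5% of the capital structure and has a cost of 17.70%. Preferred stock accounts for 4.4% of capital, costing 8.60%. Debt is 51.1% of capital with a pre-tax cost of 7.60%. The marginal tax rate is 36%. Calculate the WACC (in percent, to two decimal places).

After-tax cost of debt = 7.6% × (1 − 36%) = 4.8640%.
WACC = 0.445 × 17.7000% + 0.044 × 8.6000% + 0.511 × 4.8640% = 10.7404%.

10.74%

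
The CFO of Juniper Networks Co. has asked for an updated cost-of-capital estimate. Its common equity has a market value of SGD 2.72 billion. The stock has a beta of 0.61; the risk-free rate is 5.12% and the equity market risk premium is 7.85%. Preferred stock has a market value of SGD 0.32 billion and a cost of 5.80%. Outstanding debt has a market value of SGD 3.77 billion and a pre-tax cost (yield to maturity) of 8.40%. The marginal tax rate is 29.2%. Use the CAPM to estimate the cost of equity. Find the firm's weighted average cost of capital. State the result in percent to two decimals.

Cost of equity via CAPM: Re = 5.12% + 0.61 × 7.85% = 9.9085%.
Total capital V = 2.72 + 0.32 + 3.77 = 6.81.
Equity: weight = 2.72/6.81 = 0.3994; cost = 9.9085%.
Preferred: weight = 0.32/6.81 = 0.0470; cost = 5.8%.
Debt: weight = 3.77/6.81 = 0.5536; after-tax cost = 8.4% × (1 − 29.2%) = 5.9472%.
WACC = 0.3994 × 9.9085% + 0.0470 × 5.8000% + 0.5536 × 5.9472% = 7.5225%.

7.52%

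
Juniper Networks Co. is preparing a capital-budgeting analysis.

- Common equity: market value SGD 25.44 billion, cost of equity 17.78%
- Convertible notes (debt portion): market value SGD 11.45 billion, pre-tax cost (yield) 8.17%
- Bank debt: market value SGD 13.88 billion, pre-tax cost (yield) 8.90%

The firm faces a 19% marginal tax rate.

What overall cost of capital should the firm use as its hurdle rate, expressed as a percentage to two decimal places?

12.37%

Total capital V = 25.44 + 11.45 + 13.88 = 50.77.
Equity: weight = 25.44/50.77 = 0.5011; cost = 17.78%.
Convertible notes (debt portion): weight = 11.45/50.77 = 0.2255; after-tax cost = 8.17% × (1 − 19%) = 6.6177%.
Bank debt: weight = 13.88/50.77 = 0.2734; after-tax cost = 8.9% × (1 − 19%) = 7.2090%.
WACC = 0.5011 × 17.7800% + 0.2255 × 6.6177% + 0.2734 × 7.2090% = 12.3726%.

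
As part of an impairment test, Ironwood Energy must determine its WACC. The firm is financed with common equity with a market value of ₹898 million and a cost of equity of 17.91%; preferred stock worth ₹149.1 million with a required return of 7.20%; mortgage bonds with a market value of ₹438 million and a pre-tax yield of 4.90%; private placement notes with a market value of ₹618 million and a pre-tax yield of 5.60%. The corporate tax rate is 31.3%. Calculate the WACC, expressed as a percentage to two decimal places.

9.99%

Total capital V = 898 + 149.1 + 438 + 618 = 2103.1.
Equity: weight = 898/2103.1 = 0.4270; cost = 17.91%.
Preferred: weight = 149.1/2103.1 = 0.0709; cost = 7.2%.
Mortgage bonds: weight = 438/2103.1 = 0.2083; after-tax cost = 4.9% × (1 − 31.3%) = 3.3663%.
Private placement notes: weight = 618/2103.1 = 0.2939; after-tax cost = 5.6% × (1 − 31.3%) = 3.8472%.
WACC = 0.4270 × 17.9100% + 0.0709 × 7.2000% + 0.2083 × 3.3663% + 0.2939 × 3.8472% = 9.9894%.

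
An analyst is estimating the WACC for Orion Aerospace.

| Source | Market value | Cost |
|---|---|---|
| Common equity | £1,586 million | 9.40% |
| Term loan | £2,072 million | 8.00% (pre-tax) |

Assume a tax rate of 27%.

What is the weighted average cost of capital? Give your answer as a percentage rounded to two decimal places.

7.38%

Total capital V = 1586 + 2072 = 3658.
Equity: weight = 1586/3658 = 0.4336; cost = 9.4%.
Term loan: weight = 2072/3658 = 0.5664; after-tax cost = 8% × (1 − 27%) = 5.8400%.
WACC = 0.4336 × 9.4000% + 0.5664 × 5.8400% = 7.3835%.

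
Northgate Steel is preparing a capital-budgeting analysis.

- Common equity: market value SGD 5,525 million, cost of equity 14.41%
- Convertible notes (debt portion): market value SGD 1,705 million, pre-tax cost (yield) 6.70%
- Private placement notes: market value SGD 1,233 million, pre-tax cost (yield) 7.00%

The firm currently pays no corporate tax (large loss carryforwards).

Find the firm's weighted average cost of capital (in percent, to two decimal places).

11.78%

Total capital V = 5525 + 1705 + 1233 = 8463.
Equity: weight = 5525/8463 = 0.6528; cost = 14.41%.
Convertible notes (debt portion): weight = 1705/8463 = 0.2015; after-tax cost = 6.7% × (1 − 0%) = 6.7000%.
Private placement notes: weight = 1233/8463 = 0.1457; after-tax cost = 7% × (1 − 0%) = 7.0000%.
WACC = 0.6528 × 14.4100% + 0.2015 × 6.7000% + 0.1457 × 7.0000% = 11.7771%.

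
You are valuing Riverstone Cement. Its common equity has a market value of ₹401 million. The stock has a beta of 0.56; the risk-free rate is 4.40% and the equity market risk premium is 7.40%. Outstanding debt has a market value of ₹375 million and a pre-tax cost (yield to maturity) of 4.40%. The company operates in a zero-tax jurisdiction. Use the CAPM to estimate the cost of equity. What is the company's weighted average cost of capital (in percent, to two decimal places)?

6.54%

Cost of equity via CAPM: Re = 4.4% + 0.56 × 7.4% = 8.5440%.
Total capital V = 401 + 375 = 776.
Equity: weight = 401/776 = 0.5168; cost = 8.544%.
Debt: weight = 375/776 = 0.4832; after-tax cost = 4.4% × (1 − 0%) = 4.4000%.
WACC = 0.5168 × 8.5440% + 0.4832 × 4.4000% = 6.5414%.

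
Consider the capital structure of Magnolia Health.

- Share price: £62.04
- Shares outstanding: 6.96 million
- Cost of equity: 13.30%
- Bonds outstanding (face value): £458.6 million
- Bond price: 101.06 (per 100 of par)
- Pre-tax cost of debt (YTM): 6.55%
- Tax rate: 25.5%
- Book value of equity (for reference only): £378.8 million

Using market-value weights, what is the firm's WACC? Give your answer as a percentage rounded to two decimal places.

8.94%

Market value of equity E = 62.04 × 6.96m = 431.7984m. Market value of debt D = 458.6m × 101.06/100 = 463.46116m.
Total capital V = 431.7984 + 463.46116 = 895.25956.
Equity: weight = 431.7984/895.25956 = 0.4823; cost = 13.3%.
Bonds outstanding: weight = 463.46116/895.25956 = 0.5177; after-tax cost = 6.55% × (1 − 25.5%) = 4.8797%.
WACC = 0.4823 × 13.3000% + 0.5177 × 4.8797% = 8.9410%.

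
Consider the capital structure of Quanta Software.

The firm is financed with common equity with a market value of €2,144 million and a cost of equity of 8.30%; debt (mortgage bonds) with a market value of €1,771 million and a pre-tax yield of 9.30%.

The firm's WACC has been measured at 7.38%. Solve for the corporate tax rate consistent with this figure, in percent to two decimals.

Total capital V = 2144 + 1771 = 3915.
Equity weight = 2144/3915 = 0.5476.
Mortgage bonds weight = 1771/3915 = 0.4524.
Equity contribution = 0.5476 × 8.3% = 4.5454%.
Debt contribution must be 7.38% − 4.5454% = 2.8346%.
0.4524 × 9.3% × (1 − T) = 2.8346%  ⇒  (1 − T) = 0.6738.
T = 32.6211%.

32.62%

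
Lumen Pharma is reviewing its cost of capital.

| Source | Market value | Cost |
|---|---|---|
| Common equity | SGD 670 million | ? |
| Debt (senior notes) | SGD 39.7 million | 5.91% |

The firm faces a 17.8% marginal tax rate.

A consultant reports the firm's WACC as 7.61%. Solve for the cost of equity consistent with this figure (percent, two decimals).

Total capital V = 670 + 39.7 = 709.7.
Equity weight = 670/709.7 = 0.9441.
Senior notes weight = 39.7/709.7 = 0.0559.
Debt contribution = 0.0559 × 5.91% × (1 − 17.8%) = 0.2718%.
Required equity contribution = 7.61% − 0.2718% = 7.3382%.
Re = 7.3382% / 0.9441 = 7.7731%.

7.77%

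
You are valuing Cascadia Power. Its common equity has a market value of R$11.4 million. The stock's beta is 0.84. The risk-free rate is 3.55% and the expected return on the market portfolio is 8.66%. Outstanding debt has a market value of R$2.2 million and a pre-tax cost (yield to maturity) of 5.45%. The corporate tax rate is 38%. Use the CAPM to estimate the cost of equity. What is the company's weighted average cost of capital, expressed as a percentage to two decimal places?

Market risk premium = 8.66% − 3.55% = 5.11%.
Cost of equity via CAPM: Re = 3.55% + 0.84 × 5.11% = 7.8424%.
Total capital V = 11.4 + 2.2 = 13.6.
Equity: weight = 11.4/13.6 = 0.8382; cost = 7.8424%.
Debt: weight = 2.2/13.6 = 0.1618; after-tax cost = 5.45% × (1 − 38%) = 3.3790%.
WACC = 0.8382 × 7.8424% + 0.1618 × 3.3790% = 7.1204%.

7.12%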